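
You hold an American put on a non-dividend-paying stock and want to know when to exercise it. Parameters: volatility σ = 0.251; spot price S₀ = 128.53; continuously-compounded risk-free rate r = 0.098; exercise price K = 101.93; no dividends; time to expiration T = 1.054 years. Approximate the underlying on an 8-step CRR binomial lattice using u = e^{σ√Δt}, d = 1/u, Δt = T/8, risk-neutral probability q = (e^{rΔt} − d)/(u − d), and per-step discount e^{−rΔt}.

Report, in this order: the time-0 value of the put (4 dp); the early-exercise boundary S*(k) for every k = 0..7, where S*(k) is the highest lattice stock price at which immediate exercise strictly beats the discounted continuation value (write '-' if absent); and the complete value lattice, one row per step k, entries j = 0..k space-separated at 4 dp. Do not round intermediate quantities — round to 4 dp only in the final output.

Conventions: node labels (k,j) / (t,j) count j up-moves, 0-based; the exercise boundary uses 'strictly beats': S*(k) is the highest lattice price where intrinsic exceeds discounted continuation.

Δt=0.13175  u=1.09539  d=0.91292  q=0.54846  discount=0.98717
step 8 (expiry): payoffs max(K−S,0) = 39.9191 27.5250 12.6536 0.0000 0.0000 0.0000 0.0000 0.0000 0.0000
step 7: (k=7,j=0): S=67.9259, K−S=34.0041, hold=32.6965 ⇒ V=34.0041 exercise | (k=7,j=1): S=81.5022, K−S=20.4278, hold=19.1202 ⇒ V=20.4278 exercise | (k=7,j=2): S=97.7920, K−S=4.1380, hold=5.6403 ⇒ V=5.6403 continue | (k=7,j=3): S=117.3377, K−S=0.0000, hold=0.0000 ⇒ V=0.0000 continue | (k=7,j=4): S=140.7899, K−S=0.0000, hold=0.0000 ⇒ V=0.0000 continue | (k=7,j=5): S=168.9295, K−S=0.0000, hold=0.0000 ⇒ V=0.0000 continue | (k=7,j=6): S=202.6934, K−S=0.0000, hold=0.0000 ⇒ V=0.0000 continue | (k=7,j=7): S=243.2056, K−S=0.0000, hold=0.0000 ⇒ V=0.0000 continue  boundary S*=81.5022
step 6: (k=6,j=0): S=74.4050, K−S=27.5250, hold=26.2173 ⇒ V=27.5250 exercise | (k=6,j=1): S=89.2764, K−S=12.6536, hold=12.1595 ⇒ V=12.6536 exercise | (k=6,j=2): S=107.1200, K−S=0.0000, hold=2.5142 ⇒ V=2.5142 continue | (k=6,j=3): S=128.5300, K−S=0.0000, hold=0.0000 ⇒ V=0.0000 continue | (k=6,j=4): S=154.2192, K−S=0.0000, hold=0.0000 ⇒ V=0.0000 continue | (k=6,j=5): S=185.0430, K−S=0.0000, hold=0.0000 ⇒ V=0.0000 continue | (k=6,j=6): S=222.0274, K−S=0.0000, hold=0.0000 ⇒ V=0.0000 continue  boundary S*=89.2764
step 5: (k=5,j=0): S=81.5022, K−S=20.4278, hold=19.1202 ⇒ V=20.4278 exercise | (k=5,j=1): S=97.7920, K−S=4.1380, hold=7.0016 ⇒ V=7.0016 continue | (k=5,j=2): S=117.3377, K−S=0.0000, hold=1.1207 ⇒ V=1.1207 continue | (k=5,j=3): S=140.7899, K−S=0.0000, hold=0.0000 ⇒ V=0.0000 continue | (k=5,j=4): S=168.9295, K−S=0.0000, hold=0.0000 ⇒ V=0.0000 continue | (k=5,j=5): S=202.6934, K−S=0.0000, hold=0.0000 ⇒ V=0.0000 continue  boundary S*=81.5022
step 4: (k=4,j=0): S=89.2764, K−S=12.6536, hold=12.8965 ⇒ V=12.8965 continue | (k=4,j=1): S=107.1200, K−S=0.0000, hold=3.7277 ⇒ V=3.7277 continue | (k=4,j=2): S=128.5300, K−S=0.0000, hold=0.4995 ⇒ V=0.4995 continue | (k=4,j=3): S=154.2192, K−S=0.0000, hold=0.0000 ⇒ V=0.0000 continue | (k=4,j=4): S=185.0430, K−S=0.0000, hold=0.0000 ⇒ V=0.0000 continue  boundary S*=-
step 3: (k=3,j=0): S=97.7920, K−S=4.1380, hold=7.7668 ⇒ V=7.7668 continue | (k=3,j=1): S=117.3377, K−S=0.0000, hold=1.9321 ⇒ V=1.9321 continue | (k=3,j=2): S=140.7899, K−S=0.0000, hold=0.2227 ⇒ V=0.2227 continue | (k=3,j=3): S=168.9295, K−S=0.0000, hold=0.0000 ⇒ V=0.0000 continue  boundary S*=-
step 2: (k=2,j=0): S=107.1200, K−S=0.0000, hold=4.5081 ⇒ V=4.5081 continue | (k=2,j=1): S=128.5300, K−S=0.0000, hold=0.9818 ⇒ V=0.9818 continue | (k=2,j=2): S=154.2192, K−S=0.0000, hold=0.0993 ⇒ V=0.0993 continue  boundary S*=-
step 1: (k=1,j=0): S=117.3377, K−S=0.0000, hold=2.5410 ⇒ V=2.5410 continue | (k=1,j=1): S=140.7899, K−S=0.0000, hold=0.4914 ⇒ V=0.4914 continue  boundary S*=-
step 0: (k=0,j=0): S=128.5300, K−S=0.0000, hold=1.3987 ⇒ V=1.3987 continue  boundary S*=-

price = 1.3987
boundary = - - - - - 81.5022 89.2764 81.5022
tree:
1.3987
2.5410 0.4914
4.5081 0.9818 0.0993
7.7668 1.9321 0.2227 0.0000
12.8965 3.7277 0.4995 0.0000 0.0000
20.4278 7.0016 1.1207 0.0000 0.0000 0.0000
27.5250 12.6536 2.5142 0.0000 0.0000 0.0000 0.0000
34.0041 20.4278 5.6403 0.0000 0.0000 0.0000 0.0000 0.0000
39.9191 27.5250 12.6536 0.0000 0.0000 0.0000 0.0000 0.0000 0.0000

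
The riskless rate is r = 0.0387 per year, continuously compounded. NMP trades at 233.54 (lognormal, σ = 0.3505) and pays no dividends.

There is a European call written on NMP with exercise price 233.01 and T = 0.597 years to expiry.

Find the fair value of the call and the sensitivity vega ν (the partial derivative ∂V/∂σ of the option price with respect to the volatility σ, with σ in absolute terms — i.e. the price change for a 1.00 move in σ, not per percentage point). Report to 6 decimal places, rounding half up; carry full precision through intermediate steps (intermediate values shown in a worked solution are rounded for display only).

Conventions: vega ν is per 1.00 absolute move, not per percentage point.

price = 27.873817
ν = 70.122950

σ√T = 0.3505·√0.597 = 0.270817
d₁ = (ln(S/K) + (r+σ²/2)T) / (σ√T) = (ln(233.54/233.01) + (0.0387+0.3505²/2)·0.597) / 0.270817 = (0.002272 + 0.059775) / 0.270817 = 0.229110
d₂ = d₁ − σ√T = 0.229110 − 0.270817 = -0.041707
e^{−rT} = 0.977161
N(d₁) = 0.590608,  N(d₂) = 0.483366
Call price V = S·N(d₁) − K·e^{−rT}·N(d₂) = 137.930633 − 110.056816 = 27.873817
φ(d₁) = (1/√(2π))·e^{−d₁²/2} = 0.388608
ν = S·φ(d₁)·√T = 70.122950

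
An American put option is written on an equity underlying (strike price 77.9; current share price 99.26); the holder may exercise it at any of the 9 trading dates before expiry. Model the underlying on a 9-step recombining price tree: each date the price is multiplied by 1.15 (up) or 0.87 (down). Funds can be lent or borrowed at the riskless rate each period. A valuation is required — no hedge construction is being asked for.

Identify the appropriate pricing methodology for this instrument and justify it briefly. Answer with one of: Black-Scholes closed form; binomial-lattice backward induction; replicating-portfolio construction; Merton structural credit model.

framework: binomial-lattice backward induction

Key observation: the put (strike 77.9 on spot 99.26) is American-style on a 9-step discrete price model, so the early-exercise decision at every node requires stepwise backward valuation — a closed form cannot price the exercise right.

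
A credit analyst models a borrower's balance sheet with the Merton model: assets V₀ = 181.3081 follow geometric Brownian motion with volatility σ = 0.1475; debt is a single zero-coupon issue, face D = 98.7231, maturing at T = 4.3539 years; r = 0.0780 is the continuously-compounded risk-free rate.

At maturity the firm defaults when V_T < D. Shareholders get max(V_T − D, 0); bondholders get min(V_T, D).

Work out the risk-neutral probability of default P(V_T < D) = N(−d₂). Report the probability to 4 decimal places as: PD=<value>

PD=0.0017

Equity is a call on the firm's assets struck at D = 98.7231:
d₁ = [ln(V₀/D) + (r + σ²/2)T] / (σ√T)
   = [ln(181.3081/98.7231) + (0.0780 + 0.5·0.1475²)·4.3539] / (0.1475·√4.3539)
   = [0.607879 + 0.386966] / 0.307774 = 3.232394
d₂ = d₁ − σ√T = 3.232394 − 0.307774 = 2.924621
risk-neutral PD = N(−d₂) = N(-2.924621) = 0.001724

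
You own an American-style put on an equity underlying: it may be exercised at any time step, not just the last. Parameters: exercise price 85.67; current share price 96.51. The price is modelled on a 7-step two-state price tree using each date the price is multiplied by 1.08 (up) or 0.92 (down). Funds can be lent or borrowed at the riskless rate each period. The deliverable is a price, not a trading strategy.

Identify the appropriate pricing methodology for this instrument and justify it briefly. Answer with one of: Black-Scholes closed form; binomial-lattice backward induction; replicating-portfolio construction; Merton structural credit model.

Key observation: the exercise right at every one of the 7 steps is what matters: each node needs max(85.67 − S, continuation), which only the stepwise tree valuation starting from spot 96.51 delivers.

framework: binomial-lattice backward induction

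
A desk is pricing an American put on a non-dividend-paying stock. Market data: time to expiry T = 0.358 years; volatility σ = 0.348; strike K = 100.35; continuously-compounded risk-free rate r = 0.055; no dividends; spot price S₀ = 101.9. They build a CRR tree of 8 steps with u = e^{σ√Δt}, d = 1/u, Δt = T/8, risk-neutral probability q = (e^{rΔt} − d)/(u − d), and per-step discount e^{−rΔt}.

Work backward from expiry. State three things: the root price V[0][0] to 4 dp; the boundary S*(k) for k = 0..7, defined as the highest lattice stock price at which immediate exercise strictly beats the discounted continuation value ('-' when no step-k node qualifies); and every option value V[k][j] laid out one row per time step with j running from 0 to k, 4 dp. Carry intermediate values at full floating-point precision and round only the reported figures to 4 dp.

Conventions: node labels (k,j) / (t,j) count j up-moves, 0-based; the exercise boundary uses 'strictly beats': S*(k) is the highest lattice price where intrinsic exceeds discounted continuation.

params: Δt=0.04475 u=1.07639 d=0.92903 q=0.49833 e^(-rΔt)=0.99754
t_8 payoffs: 43.8037 34.8341 24.4417 12.4009 0.0000 0.0000 0.0000 0.0000 0.0000
t_7: node(7,0) S=60.8661 payoff=39.4839 vs cont=39.2373 → 39.4839 [stop]  node(7,1) S=70.5209 payoff=29.8291 vs cont=29.5824 → 29.8291 [stop]  node(7,2) S=81.7072 payoff=18.6428 vs cont=18.3961 → 18.6428 [stop]  node(7,3) S=94.6679 payoff=5.6821 vs cont=6.2059 → 6.2059 [wait]  node(7,4) S=109.6846 payoff=0.0000 vs cont=0.0000 → 0.0000 [wait]  node(7,5) S=127.0832 payoff=0.0000 vs cont=0.0000 → 0.0000 [wait]  node(7,6) S=147.2416 payoff=0.0000 vs cont=0.0000 → 0.0000 [wait]  node(7,7) S=170.5977 payoff=0.0000 vs cont=0.0000 → 0.0000 [wait]  ⇒ S*(7)=81.7072
t_6: node(6,0) S=65.5159 payoff=34.8341 vs cont=34.5875 → 34.8341 [stop]  node(6,1) S=75.9083 payoff=24.4417 vs cont=24.1951 → 24.4417 [stop]  node(6,2) S=87.9491 payoff=12.4009 vs cont=12.4146 → 12.4146 [wait]  node(6,3) S=101.9000 payoff=0.0000 vs cont=3.1057 → 3.1057 [wait]  node(6,4) S=118.0638 payoff=0.0000 vs cont=0.0000 → 0.0000 [wait]  node(6,5) S=136.7916 payoff=0.0000 vs cont=0.0000 → 0.0000 [wait]  node(6,6) S=158.4900 payoff=0.0000 vs cont=0.0000 → 0.0000 [wait]  ⇒ S*(6)=75.9083
t_5: node(5,0) S=70.5209 payoff=29.8291 vs cont=29.5824 → 29.8291 [stop]  node(5,1) S=81.7072 payoff=18.6428 vs cont=18.4029 → 18.6428 [stop]  node(5,2) S=94.6679 payoff=5.6821 vs cont=7.7566 → 7.7566 [wait]  node(5,3) S=109.6846 payoff=0.0000 vs cont=1.5542 → 1.5542 [wait]  node(5,4) S=127.0832 payoff=0.0000 vs cont=0.0000 → 0.0000 [wait]  node(5,5) S=147.2416 payoff=0.0000 vs cont=0.0000 → 0.0000 [wait]  ⇒ S*(5)=81.7072
t_4: node(4,0) S=75.9083 payoff=24.4417 vs cont=24.1951 → 24.4417 [stop]  node(4,1) S=87.9491 payoff=12.4009 vs cont=13.1854 → 13.1854 [wait]  node(4,2) S=101.9000 payoff=0.0000 vs cont=4.6543 → 4.6543 [wait]  node(4,3) S=118.0638 payoff=0.0000 vs cont=0.7778 → 0.7778 [wait]  node(4,4) S=136.7916 payoff=0.0000 vs cont=0.0000 → 0.0000 [wait]  ⇒ S*(4)=75.9083
t_3: node(3,0) S=81.7072 payoff=18.6428 vs cont=18.7861 → 18.7861 [wait]  node(3,1) S=94.6679 payoff=5.6821 vs cont=8.9122 → 8.9122 [wait]  node(3,2) S=109.6846 payoff=0.0000 vs cont=2.7158 → 2.7158 [wait]  node(3,3) S=127.0832 payoff=0.0000 vs cont=0.3892 → 0.3892 [wait]  ⇒ S*(3)=-
t_2: node(2,0) S=87.9491 payoff=12.4009 vs cont=13.8316 → 13.8316 [wait]  node(2,1) S=101.9000 payoff=0.0000 vs cont=5.8101 → 5.8101 [wait]  node(2,2) S=118.0638 payoff=0.0000 vs cont=1.5526 → 1.5526 [wait]  ⇒ S*(2)=-
t_1: node(1,0) S=94.6679 payoff=5.6821 vs cont=9.8101 → 9.8101 [wait]  node(1,1) S=109.6846 payoff=0.0000 vs cont=3.6794 → 3.6794 [wait]  ⇒ S*(1)=-
t_0: node(0,0) S=101.9000 payoff=0.0000 vs cont=6.7384 → 6.7384 [wait]  ⇒ S*(0)=-

price = 6.7384
boundary = - - - - 75.9083 81.7072 75.9083 81.7072
tree:
6.7384
9.8101 3.6794
13.8316 5.8101 1.5526
18.7861 8.9122 2.7158 0.3892
24.4417 13.1854 4.6543 0.7778 0.0000
29.8291 18.6428 7.7566 1.5542 0.0000 0.0000
34.8341 24.4417 12.4146 3.1057 0.0000 0.0000 0.0000
39.4839 29.8291 18.6428 6.2059 0.0000 0.0000 0.0000 0.0000
43.8037 34.8341 24.4417 12.4009 0.0000 0.0000 0.0000 0.0000 0.0000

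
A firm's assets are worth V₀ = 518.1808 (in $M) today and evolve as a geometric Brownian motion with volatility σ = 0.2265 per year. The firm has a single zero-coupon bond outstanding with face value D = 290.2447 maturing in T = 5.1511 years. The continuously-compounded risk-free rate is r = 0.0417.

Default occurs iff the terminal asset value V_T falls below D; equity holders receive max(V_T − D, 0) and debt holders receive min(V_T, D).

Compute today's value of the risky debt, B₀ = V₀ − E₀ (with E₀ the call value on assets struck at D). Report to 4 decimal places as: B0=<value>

Equity is a call on the firm's assets struck at D = 290.2447:
d₁ = [ln(V₀/D) + (r + σ²/2)T] / (σ√T)
   = [ln(518.1808/290.2447) + (0.0417 + 0.5·0.2265²)·5.1511] / (0.2265·√5.1511)
   = [0.579600 + 0.346932] / 0.514065 = 1.802363
d₂ = d₁ − σ√T = 1.802363 − 0.514065 = 1.288298
N(d₁) = 0.964256,  N(d₂) = 0.901179,  e^(−rT) = 0.806702
E₀ = V₀·N(d₁) − D·e^(−rT)·N(d₂)
   = 518.1808·0.964256 − 290.2447·0.806702·0.901179 = 288.655951
B₀ = V₀ − E₀ = 518.1808 − 288.655951 = 229.524849

B0=229.5248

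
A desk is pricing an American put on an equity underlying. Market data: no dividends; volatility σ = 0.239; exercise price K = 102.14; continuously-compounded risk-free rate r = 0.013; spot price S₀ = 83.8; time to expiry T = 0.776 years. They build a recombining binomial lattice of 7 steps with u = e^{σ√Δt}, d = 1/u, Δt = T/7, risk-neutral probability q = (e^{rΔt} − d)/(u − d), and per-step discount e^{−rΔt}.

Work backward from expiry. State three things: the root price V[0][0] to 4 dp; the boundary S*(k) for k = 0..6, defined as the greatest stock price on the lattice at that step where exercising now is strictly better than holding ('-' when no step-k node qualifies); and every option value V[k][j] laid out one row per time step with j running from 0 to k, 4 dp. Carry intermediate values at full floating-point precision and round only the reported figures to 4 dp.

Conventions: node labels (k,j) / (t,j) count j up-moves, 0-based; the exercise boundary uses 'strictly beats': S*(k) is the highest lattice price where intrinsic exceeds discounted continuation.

price = 19.6423
boundary = - - 71.4703 77.3900 71.4703 77.3900 83.8000
tree:
19.6423
24.9667 14.1400
30.6697 19.0847 9.0179
36.1366 24.7500 13.2249 4.6513
41.1853 30.6697 18.5819 7.6696 1.5129
45.8478 36.1366 24.7500 12.1954 2.9660 0.0000
50.1537 41.1853 30.6697 18.3400 5.8146 0.0000 0.0000
54.1303 45.8478 36.1366 24.7500 11.3991 0.0000 0.0000 0.0000

Δt=0.11086  u=1.08283  d=0.92351  q=0.48917  discount=0.99856
step 7 (expiry): payoffs max(K−S,0) = 54.1303 45.8478 36.1366 24.7500 11.3991 0.0000 0.0000 0.0000
step 6: (k=6,j=0): S=51.9863, K−S=50.1537, hold=50.0066 ⇒ V=50.1537 exercise | (k=6,j=1): S=60.9547, K−S=41.1853, hold=41.0382 ⇒ V=41.1853 exercise | (k=6,j=2): S=71.4703, K−S=30.6697, hold=30.5226 ⇒ V=30.6697 exercise | (k=6,j=3): S=83.8000, K−S=18.3400, hold=18.1929 ⇒ V=18.3400 exercise | (k=6,j=4): S=98.2568, K−S=3.8832, hold=5.8146 ⇒ V=5.8146 continue | (k=6,j=5): S=115.2075, K−S=0.0000, hold=0.0000 ⇒ V=0.0000 continue | (k=6,j=6): S=135.0826, K−S=0.0000, hold=0.0000 ⇒ V=0.0000 continue  boundary S*=83.8000
step 5: (k=5,j=0): S=56.2922, K−S=45.8478, hold=45.7008 ⇒ V=45.8478 exercise | (k=5,j=1): S=66.0034, K−S=36.1366, hold=35.9895 ⇒ V=36.1366 exercise | (k=5,j=2): S=77.3900, K−S=24.7500, hold=24.6029 ⇒ V=24.7500 exercise | (k=5,j=3): S=90.7409, K−S=11.3991, hold=12.1954 ⇒ V=12.1954 continue | (k=5,j=4): S=106.3951, K−S=0.0000, hold=2.9660 ⇒ V=2.9660 continue | (k=5,j=5): S=124.7499, K−S=0.0000, hold=0.0000 ⇒ V=0.0000 continue  boundary S*=77.3900
step 4: (k=4,j=0): S=60.9547, K−S=41.1853, hold=41.0382 ⇒ V=41.1853 exercise | (k=4,j=1): S=71.4703, K−S=30.6697, hold=30.5226 ⇒ V=30.6697 exercise | (k=4,j=2): S=83.8000, K−S=18.3400, hold=18.5819 ⇒ V=18.5819 continue | (k=4,j=3): S=98.2568, K−S=3.8832, hold=7.6696 ⇒ V=7.6696 continue | (k=4,j=4): S=115.2075, K−S=0.0000, hold=1.5129 ⇒ V=1.5129 continue  boundary S*=71.4703
step 3: (k=3,j=0): S=66.0034, K−S=36.1366, hold=35.9895 ⇒ V=36.1366 exercise | (k=3,j=1): S=77.3900, K−S=24.7500, hold=24.7211 ⇒ V=24.7500 exercise | (k=3,j=2): S=90.7409, K−S=11.3991, hold=13.2249 ⇒ V=13.2249 continue | (k=3,j=3): S=106.3951, K−S=0.0000, hold=4.6513 ⇒ V=4.6513 continue  boundary S*=77.3900
step 2: (k=2,j=0): S=71.4703, K−S=30.6697, hold=30.5226 ⇒ V=30.6697 exercise | (k=2,j=1): S=83.8000, K−S=18.3400, hold=19.0847 ⇒ V=19.0847 continue | (k=2,j=2): S=98.2568, K−S=3.8832, hold=9.0179 ⇒ V=9.0179 continue  boundary S*=71.4703
step 1: (k=1,j=0): S=77.3900, K−S=24.7500, hold=24.9667 ⇒ V=24.9667 continue | (k=1,j=1): S=90.7409, K−S=11.3991, hold=14.1400 ⇒ V=14.1400 continue  boundary S*=-
step 0: (k=0,j=0): S=83.8000, K−S=18.3400, hold=19.6423 ⇒ V=19.6423 continue  boundary S*=-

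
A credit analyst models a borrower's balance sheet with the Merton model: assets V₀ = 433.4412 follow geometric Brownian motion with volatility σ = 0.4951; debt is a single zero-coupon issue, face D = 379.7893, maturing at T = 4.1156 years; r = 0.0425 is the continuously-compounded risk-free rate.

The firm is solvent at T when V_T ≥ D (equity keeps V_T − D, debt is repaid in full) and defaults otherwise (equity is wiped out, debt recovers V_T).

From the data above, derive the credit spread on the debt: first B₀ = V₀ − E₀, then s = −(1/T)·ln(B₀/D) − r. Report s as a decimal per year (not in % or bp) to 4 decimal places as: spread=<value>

With assets at 433.4412 and a single debt payment of 379.7893 at 4.1156 years:
d₁ = [ln(V₀/D) + (r + σ²/2)T] / (σ√T)
   = [ln(433.4412/379.7893) + (0.0425 + 0.5·0.4951²)·4.1156] / (0.4951·√4.1156)
   = [0.132140 + 0.679329] / 1.004406 = 0.807909
d₂ = d₁ − σ√T = 0.807909 − 1.004406 = -0.196498
N(d₁) = 0.790428,  N(d₂) = 0.422110,  e^(−rT) = 0.839530
E₀ = V₀·N(d₁) − D·e^(−rT)·N(d₂)
   = 433.4412·0.790428 − 379.7893·0.839530·0.422110 = 208.016690
B₀ = V₀ − E₀ = 433.4412 − 208.016690 = 225.424510
spread = −(1/T)·ln(B₀/D) − r = −(1/4.1156)·ln(225.424510/379.7893) − 0.0425 = 0.08424489

spread=0.0842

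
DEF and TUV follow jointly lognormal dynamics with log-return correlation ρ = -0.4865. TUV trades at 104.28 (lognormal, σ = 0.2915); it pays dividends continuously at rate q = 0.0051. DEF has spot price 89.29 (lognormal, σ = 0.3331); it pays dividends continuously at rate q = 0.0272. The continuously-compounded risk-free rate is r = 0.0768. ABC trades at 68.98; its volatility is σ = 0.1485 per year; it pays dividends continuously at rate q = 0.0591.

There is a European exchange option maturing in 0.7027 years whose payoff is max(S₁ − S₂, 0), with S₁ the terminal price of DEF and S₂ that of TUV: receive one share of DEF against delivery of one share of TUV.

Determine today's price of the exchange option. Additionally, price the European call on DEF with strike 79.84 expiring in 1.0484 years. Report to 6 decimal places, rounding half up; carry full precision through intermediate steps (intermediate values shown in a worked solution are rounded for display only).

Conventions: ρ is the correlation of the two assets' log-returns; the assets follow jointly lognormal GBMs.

σ_eff = √(σ₁² + σ₂² − 2ρσ₁σ₂) = √(0.3331² + 0.2915² − 2·-0.4865·0.3331·0.2915) = 0.538892
d₁ = (ln(S₁/S₂) + (q₂ − q₁ + σ_eff²/2)T) / (σ_eff√T) = (ln(89.29/104.28) + (0.0051 − 0.0272 + 0.145202)·0.7027) / 0.451738 = -0.152048
d₂ = d₁ − σ_eff√T = -0.152048 − 0.451738 = -0.603787
N(d₁) = 0.439574,  N(d₂) = 0.272993
V = S₁·e^{−q₁T}·N(d₁) − S₂·e^{−q₂T}·N(d₂) = 38.506531 − 28.365848 = 10.140682
[vanilla: DEF call K=79.84]
σ√T = 0.3331·√1.0484 = 0.341066
d₁ = (ln(S/K) + (r−q+σ²/2)T) / (σ√T) = (ln(89.29/79.84) + (0.0768−0.0272+0.3331²/2)·1.0484) / 0.341066 = (0.111865 + 0.110164) / 0.341066 = 0.650984
d₂ = d₁ − σ√T = 0.650984 − 0.341066 = 0.309918
e^{−rT} = 0.922639
e^{−qT} = 0.971886
N(d₁) = 0.742472,  N(d₂) = 0.621689
price = S·e^{−qT}·N(d₁) − K·e^{−rT}·N(d₂) = 64.431487 − 45.795756 = 18.635732

exchange price = 10.140682
price(DEF call K=79.84) = 18.635732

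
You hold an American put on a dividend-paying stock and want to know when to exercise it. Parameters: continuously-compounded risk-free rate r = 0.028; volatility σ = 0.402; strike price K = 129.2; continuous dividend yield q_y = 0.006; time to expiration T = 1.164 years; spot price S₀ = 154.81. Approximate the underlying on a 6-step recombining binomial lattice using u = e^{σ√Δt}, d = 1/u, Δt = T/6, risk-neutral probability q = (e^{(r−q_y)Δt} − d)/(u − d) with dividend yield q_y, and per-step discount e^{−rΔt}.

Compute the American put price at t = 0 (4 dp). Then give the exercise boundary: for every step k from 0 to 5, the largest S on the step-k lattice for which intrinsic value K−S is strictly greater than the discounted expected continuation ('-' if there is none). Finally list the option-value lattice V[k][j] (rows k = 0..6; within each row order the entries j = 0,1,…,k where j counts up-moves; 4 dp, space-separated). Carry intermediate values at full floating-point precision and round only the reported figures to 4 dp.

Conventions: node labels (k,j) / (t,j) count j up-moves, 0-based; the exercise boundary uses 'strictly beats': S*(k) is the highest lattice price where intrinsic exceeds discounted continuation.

Δt=0.19400, u=1.19371, d=0.83773, q=0.46786, disc=e^(-rΔt)=0.99458
k=6 terminal: V=max(K-S,0) → 75.6925 52.9553 20.5563 0.0000 0.0000 0.0000 0.0000
k=5: j=0 S=63.8723 intr=65.3277 cont=64.7021 V=65.3277[EX]; j=1 S=91.0138 intr=38.1862 cont=37.5922 V=38.1862[EX]; j=2 S=129.6886 intr=0.0000 cont=10.8795 V=10.8795[hold]; j=3 S=184.7976 intr=0.0000 cont=0.0000 V=0.0000[hold]; j=4 S=263.3243 intr=0.0000 cont=0.0000 V=0.0000[hold]; j=5 S=375.2197 intr=0.0000 cont=0.0000 V=0.0000[hold]  S*(5)=91.0138
k=4: j=0 S=76.2447 intr=52.9553 cont=52.3441 V=52.9553[EX]; j=1 S=108.6437 intr=20.5563 cont=25.2727 V=25.2727[hold]; j=2 S=154.8100 intr=0.0000 cont=5.7580 V=5.7580[hold]; j=3 S=220.5940 intr=0.0000 cont=0.0000 V=0.0000[hold]; j=4 S=314.3318 intr=0.0000 cont=0.0000 V=0.0000[hold]  S*(4)=76.2447
k=3: j=0 S=91.0138 intr=38.1862 cont=39.7869 V=39.7869[hold]; j=1 S=129.6886 intr=0.0000 cont=16.0550 V=16.0550[hold]; j=2 S=184.7976 intr=0.0000 cont=3.0474 V=3.0474[hold]; j=3 S=263.3243 intr=0.0000 cont=0.0000 V=0.0000[hold]  S*(3)=-
k=2: j=0 S=108.6437 intr=20.5563 cont=28.5282 V=28.5282[hold]; j=1 S=154.8100 intr=0.0000 cont=9.9152 V=9.9152[hold]; j=2 S=220.5940 intr=0.0000 cont=1.6129 V=1.6129[hold]  S*(2)=-
k=1: j=0 S=129.6886 intr=0.0000 cont=19.7125 V=19.7125[hold]; j=1 S=184.7976 intr=0.0000 cont=5.9982 V=5.9982[hold]  S*(1)=-
k=0: j=0 S=154.8100 intr=0.0000 cont=13.2240 V=13.2240[hold]  S*(0)=-

price = 13.2240
boundary = - - - - 76.2447 91.0138
tree:
13.2240
19.7125 5.9982
28.5282 9.9152 1.6129
39.7869 16.0550 3.0474 0.0000
52.9553 25.2727 5.7580 0.0000 0.0000
65.3277 38.1862 10.8795 0.0000 0.0000 0.0000
75.6925 52.9553 20.5563 0.0000 0.0000 0.0000 0.0000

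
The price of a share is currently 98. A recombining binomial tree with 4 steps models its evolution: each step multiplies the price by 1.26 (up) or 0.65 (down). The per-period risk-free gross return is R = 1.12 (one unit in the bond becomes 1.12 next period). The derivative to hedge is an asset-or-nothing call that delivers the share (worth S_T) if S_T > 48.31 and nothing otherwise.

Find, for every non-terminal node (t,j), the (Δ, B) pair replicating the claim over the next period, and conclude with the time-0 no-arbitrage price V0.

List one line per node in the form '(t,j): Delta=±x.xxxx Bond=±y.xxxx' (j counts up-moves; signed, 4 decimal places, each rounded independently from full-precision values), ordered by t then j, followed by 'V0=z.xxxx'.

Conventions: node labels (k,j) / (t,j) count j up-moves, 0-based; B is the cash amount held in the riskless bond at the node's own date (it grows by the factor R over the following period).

Arbitrage-free pricing uses the up-move probability p* = (R−d)/(u−d) = 0.7705, discounting each step at R = 1.12.
At maturity the claim pays: V(4,0)=0.0000, V(4,1)=0.0000, V(4,2)=65.7346, V(4,3)=127.4240, V(4,4)=247.0064
Node (3,0) S=26.9133: V=(p*·0.0000+(1−p*)·0.0000)/1.12=0.0000; Δ=(0.0000−0.0000)/(33.9107−17.4936)=0.0000; B=V−Δ·S=0.0000
Node (3,1) S=52.1703: V=(p*·65.7346+(1−p*)·0.0000)/1.12=45.2214; Δ=(65.7346−0.0000)/(65.7346−33.9107)=2.0656; B=V−Δ·S=-62.5402
Node (3,2) S=101.1301: V=(p*·127.4240+(1−p*)·65.7346)/1.12=101.1301; Δ=(127.4240−65.7346)/(127.4240−65.7346)=1.0000; B=V−Δ·S=0.0000
Node (3,3) S=196.0368: V=(p*·247.0064+(1−p*)·127.4240)/1.12=196.0368; Δ=(247.0064−127.4240)/(247.0064−127.4240)=1.0000; B=V−Δ·S=0.0000
Node (2,0) S=41.4050: V=(p*·45.2214+(1−p*)·0.0000)/1.12=31.1096; Δ=(45.2214−0.0000)/(52.1703−26.9133)=1.7904; B=V−Δ·S=-43.0239
Node (2,1) S=80.2620: V=(p*·101.1301+(1−p*)·45.2214)/1.12=78.8380; Δ=(101.1301−45.2214)/(101.1301−52.1703)=1.1419; B=V−Δ·S=-12.8156
Node (2,2) S=155.5848: V=(p*·196.0368+(1−p*)·101.1301)/1.12=155.5848; Δ=(196.0368−101.1301)/(196.0368−101.1301)=1.0000; B=V−Δ·S=0.0000
Node (1,0) S=63.7000: V=(p*·78.8380+(1−p*)·31.1096)/1.12=60.6107; Δ=(78.8380−31.1096)/(80.2620−41.4050)=1.2283; B=V−Δ·S=-17.6327
Node (1,1) S=123.4800: V=(p*·155.5848+(1−p*)·78.8380)/1.12=123.1882; Δ=(155.5848−78.8380)/(155.5848−80.2620)=1.0189; B=V−Δ·S=-2.6262
Node (0,0) S=98.0000: V=(p*·123.1882+(1−p*)·60.6107)/1.12=97.1662; Δ=(123.1882−60.6107)/(123.4800−63.7000)=1.0468; B=V−Δ·S=-5.4199
Sanity check at the root: Δ(0,0)·S0 + B(0,0) reproduces V0 = 97.1662.

(0,0): Delta=1.0468 Bond=-5.4199
(1,0): Delta=1.2283 Bond=-17.6327
(1,1): Delta=1.0189 Bond=-2.6262
(2,0): Delta=1.7904 Bond=-43.0239
(2,1): Delta=1.1419 Bond=-12.8156
(2,2): Delta=1.0000 Bond=0.0000
(3,0): Delta=0.0000 Bond=0.0000
(3,1): Delta=2.0656 Bond=-62.5402
(3,2): Delta=1.0000 Bond=0.0000
(3,3): Delta=1.0000 Bond=0.0000
V0=97.1662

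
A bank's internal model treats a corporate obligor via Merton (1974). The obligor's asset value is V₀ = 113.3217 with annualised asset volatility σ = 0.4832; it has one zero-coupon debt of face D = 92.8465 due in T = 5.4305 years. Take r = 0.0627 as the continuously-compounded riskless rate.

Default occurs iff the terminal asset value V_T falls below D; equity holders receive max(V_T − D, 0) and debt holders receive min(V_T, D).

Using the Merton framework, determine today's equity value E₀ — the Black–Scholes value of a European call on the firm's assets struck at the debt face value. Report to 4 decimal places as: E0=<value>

E0=65.6552

With assets at 113.3217 and a single debt payment of 92.8465 at 5.4305 years:
d₁ = [ln(V₀/D) + (r + σ²/2)T] / (σ√T)
   = [ln(113.3217/92.8465) + (0.0627 + 0.5·0.4832²)·5.4305] / (0.4832·√5.4305)
   = [0.199283 + 0.974455] / 1.126022 = 1.042376
d₂ = d₁ − σ√T = 1.042376 − 1.126022 = -0.083646
N(d₁) = 0.851381,  N(d₂) = 0.466669,  e^(−rT) = 0.711420
E₀ = V₀·N(d₁) − D·e^(−rT)·N(d₂)
   = 113.3217·0.851381 − 92.8465·0.711420·0.466669 = 65.655158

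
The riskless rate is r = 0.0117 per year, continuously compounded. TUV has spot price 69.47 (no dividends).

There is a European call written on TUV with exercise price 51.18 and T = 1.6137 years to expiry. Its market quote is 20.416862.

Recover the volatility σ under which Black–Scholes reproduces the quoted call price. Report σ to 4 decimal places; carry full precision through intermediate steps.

sigma = 0.2311

At σ = 0.2311 the Black–Scholes value reproduces the quote:
σ√T = 0.2311·√1.6137 = 0.293570
d₁ = (ln(S/K) + (r+σ²/2)T) / (σ√T) = (ln(69.47/51.18) + (0.0117+0.2311²/2)·1.6137) / 0.293570 = (0.305546 + 0.061972) / 0.293570 = 1.251893
d₂ = d₁ − σ√T = 1.251893 − 0.293570 = 0.958324
e^{−rT} = 0.981297
N(d₁) = 0.894696,  N(d₂) = 0.831050
V = S·N(d₁) − K·e^{−rT}·N(d₂) = 62.154507 − 41.737645 = 20.416862 (equal to the quote); since ∂V/∂σ > 0 for all σ, the implied volatility is unique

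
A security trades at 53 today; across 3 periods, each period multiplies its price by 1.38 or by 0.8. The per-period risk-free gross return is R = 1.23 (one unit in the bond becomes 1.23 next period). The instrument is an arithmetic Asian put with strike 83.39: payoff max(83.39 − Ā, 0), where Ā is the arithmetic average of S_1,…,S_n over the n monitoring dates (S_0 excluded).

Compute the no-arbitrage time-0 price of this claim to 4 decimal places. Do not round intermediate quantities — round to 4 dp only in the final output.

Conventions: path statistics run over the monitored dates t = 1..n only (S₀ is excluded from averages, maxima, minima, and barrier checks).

Under the martingale measure an up-move has probability p* = 0.7414; value the claim as the probability-weighted average of per-path payoffs, discounted 3 periods at R = 1.23.
Enumerate all 2^3 = 8 price paths (U = up ×1.38, D = down ×0.8); each path with k up-moves has probability p*^k·(1−p*)^(3−k).
DDD: Ā=34.4853, payoff=48.9047, prob=0.017298
UDD: Ā=59.4872, payoff=23.9028, prob=0.049587
DUD: Ā=49.2405, payoff=34.1495, prob=0.049587
UUD: Ā=84.9399, payoff=0.0000, prob=0.142149
DDU: Ā=41.0432, payoff=42.3468, prob=0.049587
UDU: Ā=70.7995, payoff=12.5905, prob=0.142149
DUU: Ā=60.5529, payoff=22.8371, prob=0.142149
UUU: Ā=104.4537, payoff=0.0000, prob=0.407494
Price = Σ prob·payoff / R^3 = 10.860426 / 1.860867 = 5.8362

price = 5.8362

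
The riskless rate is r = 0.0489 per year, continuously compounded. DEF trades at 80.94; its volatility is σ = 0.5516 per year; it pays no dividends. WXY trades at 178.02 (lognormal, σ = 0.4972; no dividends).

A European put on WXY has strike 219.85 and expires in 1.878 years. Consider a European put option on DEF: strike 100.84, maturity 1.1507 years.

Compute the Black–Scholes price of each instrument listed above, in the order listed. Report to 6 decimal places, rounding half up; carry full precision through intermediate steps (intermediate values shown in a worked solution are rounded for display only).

price(WXY put K=219.85) = 62.485388
price(DEF put K=100.84) = 28.449470

[WXY put K=219.85]
σ√T = 0.4972·√1.878 = 0.681364
d₁ = (ln(S/K) + (r+σ²/2)T) / (σ√T) = (ln(178.02/219.85) + (0.0489+0.4972²/2)·1.878) / 0.681364 = (-0.211050 + 0.323962) / 0.681364 = 0.165716
d₂ = d₁ − σ√T = 0.165716 − 0.681364 = -0.515648
e^{−rT} = 0.912256
N(−d₁) = 0.434190,  N(−d₂) = 0.696950
price = K·e^{−rT}·N(−d₂) − S·N(−d₁) = 139.779941 − 77.294552 = 62.485388
[DEF put K=100.84]
σ√T = 0.5516·√1.1507 = 0.591705
d₁ = (ln(S/K) + (r+σ²/2)T) / (σ√T) = (ln(80.94/100.84) + (0.0489+0.5516²/2)·1.1507) / 0.591705 = (-0.219827 + 0.231327) / 0.591705 = 0.019435
d₂ = d₁ − σ√T = 0.019435 − 0.591705 = -0.572270
e^{−rT} = 0.945285
N(−d₁) = 0.492247,  N(−d₂) = 0.716431
price = K·e^{−rT}·N(−d₂) − S·N(−d₁) = 68.291949 − 39.842479 = 28.449470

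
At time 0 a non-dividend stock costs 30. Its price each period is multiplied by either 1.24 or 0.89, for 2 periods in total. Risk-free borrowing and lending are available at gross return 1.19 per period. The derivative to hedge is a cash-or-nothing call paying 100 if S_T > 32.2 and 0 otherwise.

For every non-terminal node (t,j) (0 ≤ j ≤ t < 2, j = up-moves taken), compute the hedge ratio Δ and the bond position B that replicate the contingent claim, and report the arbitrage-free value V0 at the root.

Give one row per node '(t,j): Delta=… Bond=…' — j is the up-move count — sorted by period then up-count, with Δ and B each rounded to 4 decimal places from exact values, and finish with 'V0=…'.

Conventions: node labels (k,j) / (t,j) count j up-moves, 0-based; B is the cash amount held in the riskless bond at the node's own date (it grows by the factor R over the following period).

The replicating-portfolio and risk-neutral prices coincide; use p* = (1.19−0.89)/(1.24−0.89) = 0.8571 for the latter.
At maturity the claim pays: V(2,0)=0.0000, V(2,1)=100.0000, V(2,2)=100.0000
Node (1,0) S=26.7000: V=(p*·100.0000+(1−p*)·0.0000)/1.19=72.0288; Δ=(100.0000−0.0000)/(33.1080−23.7630)=10.7009; B=V−Δ·S=-213.6855
Node (1,1) S=37.2000: V=(p*·100.0000+(1−p*)·100.0000)/1.19=84.0336; Δ=(100.0000−100.0000)/(46.1280−33.1080)=0.0000; B=V−Δ·S=84.0336
Node (0,0) S=30.0000: V=(p*·84.0336+(1−p*)·72.0288)/1.19=69.1753; Δ=(84.0336−72.0288)/(37.2000−26.7000)=1.1433; B=V−Δ·S=34.8759
As a check, the time-0 holding Δ(0,0)·S0 + B(0,0) comes to 69.1753 — exactly V0.

(0,0): Delta=1.1433 Bond=34.8759
(1,0): Delta=10.7009 Bond=-213.6855
(1,1): Delta=0.0000 Bond=84.0336
V0=69.1753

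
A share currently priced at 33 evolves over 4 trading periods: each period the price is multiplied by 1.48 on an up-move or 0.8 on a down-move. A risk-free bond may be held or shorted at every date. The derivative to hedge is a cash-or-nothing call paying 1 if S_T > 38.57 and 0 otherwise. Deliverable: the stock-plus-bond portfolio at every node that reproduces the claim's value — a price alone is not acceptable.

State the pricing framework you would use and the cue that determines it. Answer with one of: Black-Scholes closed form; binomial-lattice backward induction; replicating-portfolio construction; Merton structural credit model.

framework: replicating-portfolio construction

Key observation: the mandate to exhibit the hedge at every date and state singles out the replicating-portfolio construction on the 4-period tree with factors 1.48 and 0.8 from 33.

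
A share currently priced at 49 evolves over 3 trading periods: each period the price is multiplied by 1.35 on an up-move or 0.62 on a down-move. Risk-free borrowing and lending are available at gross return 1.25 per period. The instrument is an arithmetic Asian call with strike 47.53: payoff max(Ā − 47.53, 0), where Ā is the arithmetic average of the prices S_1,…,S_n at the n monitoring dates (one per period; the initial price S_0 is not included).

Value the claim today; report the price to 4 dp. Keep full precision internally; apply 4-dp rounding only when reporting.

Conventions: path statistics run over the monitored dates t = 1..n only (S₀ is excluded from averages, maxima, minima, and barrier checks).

No-arbitrage gives p* = (R−d)/(u−d) = 0.8630: enumerate every path, weight its payoff by its p*-probability, and discount by R^3.
Enumerate all 2^3 = 8 price paths (U = up ×1.35, D = down ×0.62); each path with k up-moves has probability p*^k·(1−p*)^(3−k).
DDD: Ā=20.2979, payoff=0.0000, prob=0.002571
UDD: Ā=44.1970, payoff=0.0000, prob=0.016195
DUD: Ā=32.2737, payoff=0.0000, prob=0.016195
UUD: Ā=70.2733, payoff=22.7433, prob=0.102026
DDU: Ā=24.8812, payoff=0.0000, prob=0.016195
UDU: Ā=54.1769, payoff=6.6468, prob=0.102026
DUU: Ā=42.2535, payoff=0.0000, prob=0.102026
UUU: Ā=92.0036, payoff=44.4736, prob=0.642766
Price = Σ prob·payoff / R^3 = 31.584721 / 1.953125 = 16.1714

price = 16.1714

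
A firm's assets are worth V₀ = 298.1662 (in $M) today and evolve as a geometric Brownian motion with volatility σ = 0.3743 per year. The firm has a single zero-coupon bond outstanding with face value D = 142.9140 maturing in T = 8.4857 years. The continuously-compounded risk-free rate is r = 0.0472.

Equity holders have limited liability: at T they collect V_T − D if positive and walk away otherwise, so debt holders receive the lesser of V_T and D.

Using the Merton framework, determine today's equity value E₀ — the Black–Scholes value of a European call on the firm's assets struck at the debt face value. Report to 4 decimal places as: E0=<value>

E0=215.2993

Apply the equity-as-call identities (strike 142.9140, horizon 8.4857 years):
d₁ = [ln(V₀/D) + (r + σ²/2)T] / (σ√T)
   = [ln(298.1662/142.9140) + (0.0472 + 0.5·0.3743²)·8.4857] / (0.3743·√8.4857)
   = [0.735408 + 0.994950] / 1.090344 = 1.586983
d₂ = d₁ − σ√T = 1.586983 − 1.090344 = 0.496639
N(d₁) = 0.943742,  N(d₂) = 0.690278,  e^(−rT) = 0.669968
E₀ = V₀·N(d₁) − D·e^(−rT)·N(d₂)
   = 298.1662·0.943742 − 142.9140·0.669968·0.690278 = 215.299262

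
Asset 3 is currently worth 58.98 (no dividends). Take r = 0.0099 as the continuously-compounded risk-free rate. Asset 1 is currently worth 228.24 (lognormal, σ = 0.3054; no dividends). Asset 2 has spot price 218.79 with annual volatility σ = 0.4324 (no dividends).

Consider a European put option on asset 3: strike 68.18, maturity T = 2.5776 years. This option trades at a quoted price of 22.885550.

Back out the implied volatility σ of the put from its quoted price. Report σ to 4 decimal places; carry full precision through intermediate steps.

sigma = 0.4831

At σ = 0.4831 the Black–Scholes value reproduces the quote:
σ√T = 0.4831·√2.5776 = 0.775612
d₁ = (ln(S/K) + (r+σ²/2)T) / (σ√T) = (ln(58.98/68.18) + (0.0099+0.4831²/2)·2.5776) / 0.775612 = (-0.144953 + 0.326306) / 0.775612 = 0.233819
d₂ = d₁ − σ√T = 0.233819 − 0.775612 = -0.541794
e^{−rT} = 0.974805
N(−d₁) = 0.407563,  N(−d₂) = 0.706020
V = K·e^{−rT}·N(−d₂) − S·N(−d₁) = 46.923607 − 24.038057 = 22.885550 (matching the quote); vega is positive throughout, so no other σ reproduces this price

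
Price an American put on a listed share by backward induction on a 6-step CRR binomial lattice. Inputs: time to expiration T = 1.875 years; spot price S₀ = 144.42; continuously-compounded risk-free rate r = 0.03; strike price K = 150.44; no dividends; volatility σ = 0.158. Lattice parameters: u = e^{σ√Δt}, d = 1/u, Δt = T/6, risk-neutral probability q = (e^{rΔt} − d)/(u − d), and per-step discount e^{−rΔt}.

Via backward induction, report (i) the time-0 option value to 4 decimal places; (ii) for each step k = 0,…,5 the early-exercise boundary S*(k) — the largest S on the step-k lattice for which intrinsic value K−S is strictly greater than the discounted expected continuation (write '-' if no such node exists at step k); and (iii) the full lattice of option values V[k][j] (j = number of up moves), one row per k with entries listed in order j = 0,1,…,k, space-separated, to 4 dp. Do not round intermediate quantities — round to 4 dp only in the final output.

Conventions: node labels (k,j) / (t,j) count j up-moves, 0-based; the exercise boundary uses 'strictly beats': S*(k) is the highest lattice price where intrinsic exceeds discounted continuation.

price = 12.7628
boundary = - - 121.0346 110.8028 121.0346 132.2113
tree:
12.7628
19.7402 6.8309
29.4054 11.5600 2.7783
39.6372 18.8864 5.2987 0.6031
49.0041 29.4054 9.9375 1.2985 0.0000
57.5791 39.6372 18.2287 2.7959 0.0000 0.0000
65.4293 49.0041 29.4054 6.0200 0.0000 0.0000 0.0000

Δt=0.31250  u=1.09234  d=0.91546  q=0.53118  discount=0.99067
step 6 (expiry): payoffs max(K−S,0) = 65.4293 49.0041 29.4054 6.0200 0.0000 0.0000 0.0000
step 5: (k=5,j=0): S=92.8609, K−S=57.5791, hold=56.1754 ⇒ V=57.5791 exercise | (k=5,j=1): S=110.8028, K−S=39.6372, hold=38.2335 ⇒ V=39.6372 exercise | (k=5,j=2): S=132.2113, K−S=18.2287, hold=16.8250 ⇒ V=18.2287 exercise | (k=5,j=3): S=157.7561, K−S=0.0000, hold=2.7959 ⇒ V=2.7959 continue | (k=5,j=4): S=188.2366, K−S=0.0000, hold=0.0000 ⇒ V=0.0000 continue | (k=5,j=5): S=224.6063, K−S=0.0000, hold=0.0000 ⇒ V=0.0000 continue  boundary S*=132.2113
step 4: (k=4,j=0): S=101.4359, K−S=49.0041, hold=47.6003 ⇒ V=49.0041 exercise | (k=4,j=1): S=121.0346, K−S=29.4054, hold=28.0016 ⇒ V=29.4054 exercise | (k=4,j=2): S=144.4200, K−S=6.0200, hold=9.9375 ⇒ V=9.9375 continue | (k=4,j=3): S=172.3238, K−S=0.0000, hold=1.2985 ⇒ V=1.2985 continue | (k=4,j=4): S=205.6189, K−S=0.0000, hold=0.0000 ⇒ V=0.0000 continue  boundary S*=121.0346
step 3: (k=3,j=0): S=110.8028, K−S=39.6372, hold=38.2335 ⇒ V=39.6372 exercise | (k=3,j=1): S=132.2113, K−S=18.2287, hold=18.8864 ⇒ V=18.8864 continue | (k=3,j=2): S=157.7561, K−S=0.0000, hold=5.2987 ⇒ V=5.2987 continue | (k=3,j=3): S=188.2366, K−S=0.0000, hold=0.6031 ⇒ V=0.6031 continue  boundary S*=110.8028
step 2: (k=2,j=0): S=121.0346, K−S=29.4054, hold=28.3477 ⇒ V=29.4054 exercise | (k=2,j=1): S=144.4200, K−S=6.0200, hold=11.5600 ⇒ V=11.5600 continue | (k=2,j=2): S=172.3238, K−S=0.0000, hold=2.7783 ⇒ V=2.7783 continue  boundary S*=121.0346
step 1: (k=1,j=0): S=132.2113, K−S=18.2287, hold=19.7402 ⇒ V=19.7402 continue | (k=1,j=1): S=157.7561, K−S=0.0000, hold=6.8309 ⇒ V=6.8309 continue  boundary S*=-
step 0: (k=0,j=0): S=144.4200, K−S=6.0200, hold=12.7628 ⇒ V=12.7628 continue  boundary S*=-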